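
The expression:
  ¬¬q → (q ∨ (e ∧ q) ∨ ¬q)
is always true.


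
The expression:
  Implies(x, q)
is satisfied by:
  {q: True, x: False}
  {x: False, q: False}
  {x: True, q: True}


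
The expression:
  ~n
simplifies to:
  ~n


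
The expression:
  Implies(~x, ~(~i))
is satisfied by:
  {i: True, x: True}
  {i: True, x: False}
  {x: True, i: False}


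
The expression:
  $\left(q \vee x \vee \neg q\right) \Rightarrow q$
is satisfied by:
  {q: True}


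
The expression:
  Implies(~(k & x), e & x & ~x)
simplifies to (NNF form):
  k & x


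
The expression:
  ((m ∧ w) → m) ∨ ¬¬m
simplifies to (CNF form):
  True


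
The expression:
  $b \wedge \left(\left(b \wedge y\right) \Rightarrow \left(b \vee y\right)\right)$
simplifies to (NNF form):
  $b$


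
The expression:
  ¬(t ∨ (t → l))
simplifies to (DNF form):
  False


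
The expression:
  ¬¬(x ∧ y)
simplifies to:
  x ∧ y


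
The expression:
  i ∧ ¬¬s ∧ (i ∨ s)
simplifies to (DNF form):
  i ∧ s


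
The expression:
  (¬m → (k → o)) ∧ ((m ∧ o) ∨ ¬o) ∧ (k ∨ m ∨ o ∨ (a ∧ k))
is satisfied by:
  {m: True}


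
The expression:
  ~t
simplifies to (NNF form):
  ~t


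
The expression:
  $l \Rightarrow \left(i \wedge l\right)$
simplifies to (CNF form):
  $i \vee \neg l$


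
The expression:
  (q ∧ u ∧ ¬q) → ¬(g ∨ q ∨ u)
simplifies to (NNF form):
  True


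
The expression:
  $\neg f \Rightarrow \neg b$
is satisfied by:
  {f: True, b: False}
  {b: False, f: False}
  {b: True, f: True}


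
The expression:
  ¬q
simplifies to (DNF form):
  ¬q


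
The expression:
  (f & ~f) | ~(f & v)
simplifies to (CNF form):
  ~f | ~v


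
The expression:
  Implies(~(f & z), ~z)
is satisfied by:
  {f: True, z: False}
  {z: False, f: False}
  {z: True, f: True}


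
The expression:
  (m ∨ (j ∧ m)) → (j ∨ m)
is always true.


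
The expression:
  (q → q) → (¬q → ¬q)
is always true.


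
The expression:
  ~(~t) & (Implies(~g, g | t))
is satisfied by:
  {t: True}


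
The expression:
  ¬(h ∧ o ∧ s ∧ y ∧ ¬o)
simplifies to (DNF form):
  True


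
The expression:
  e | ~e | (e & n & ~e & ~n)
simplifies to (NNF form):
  True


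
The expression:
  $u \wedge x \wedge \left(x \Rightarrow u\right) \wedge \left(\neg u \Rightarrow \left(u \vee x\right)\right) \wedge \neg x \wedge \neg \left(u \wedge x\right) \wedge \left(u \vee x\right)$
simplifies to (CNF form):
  $\text{False}$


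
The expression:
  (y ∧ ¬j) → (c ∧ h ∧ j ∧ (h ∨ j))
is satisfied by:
  {j: True, y: False}
  {y: False, j: False}
  {y: True, j: True}


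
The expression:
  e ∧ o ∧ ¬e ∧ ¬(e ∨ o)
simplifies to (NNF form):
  False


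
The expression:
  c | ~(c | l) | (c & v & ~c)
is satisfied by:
  {c: True, l: False}
  {l: False, c: False}
  {l: True, c: True}


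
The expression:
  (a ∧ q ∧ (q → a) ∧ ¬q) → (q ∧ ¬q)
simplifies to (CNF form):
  True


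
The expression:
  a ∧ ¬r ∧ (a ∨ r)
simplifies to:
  a ∧ ¬r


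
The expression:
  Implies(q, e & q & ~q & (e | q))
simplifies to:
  ~q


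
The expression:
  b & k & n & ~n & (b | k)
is never true.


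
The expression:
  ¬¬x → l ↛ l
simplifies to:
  ¬x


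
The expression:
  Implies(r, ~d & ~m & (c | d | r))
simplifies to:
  ~r | (~d & ~m)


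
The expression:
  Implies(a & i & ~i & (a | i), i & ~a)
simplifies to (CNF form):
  True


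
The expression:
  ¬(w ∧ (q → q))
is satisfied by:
  {w: False}


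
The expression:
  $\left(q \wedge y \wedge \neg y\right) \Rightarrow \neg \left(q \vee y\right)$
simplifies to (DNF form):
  $\text{True}$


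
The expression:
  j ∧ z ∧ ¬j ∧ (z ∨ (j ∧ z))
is never true.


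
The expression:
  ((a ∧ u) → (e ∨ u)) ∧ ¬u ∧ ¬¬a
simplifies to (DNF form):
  a ∧ ¬u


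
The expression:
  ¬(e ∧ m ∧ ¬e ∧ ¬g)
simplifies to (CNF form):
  True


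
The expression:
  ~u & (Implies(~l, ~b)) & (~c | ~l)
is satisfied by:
  {u: False, b: False, l: False, c: False}
  {c: True, u: False, b: False, l: False}
  {l: True, u: False, b: False, c: False}
  {l: True, b: True, u: False, c: False}


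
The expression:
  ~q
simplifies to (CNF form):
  ~q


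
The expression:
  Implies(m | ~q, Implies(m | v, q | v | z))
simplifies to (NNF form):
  q | v | z | ~m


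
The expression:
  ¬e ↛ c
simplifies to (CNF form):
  c ∨ ¬e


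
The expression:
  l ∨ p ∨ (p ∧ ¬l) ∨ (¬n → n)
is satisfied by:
  {n: True, l: True, p: True}
  {n: True, l: True, p: False}
  {n: True, p: True, l: False}
  {n: True, p: False, l: False}
  {l: True, p: True, n: False}
  {l: True, p: False, n: False}
  {p: True, l: False, n: False}


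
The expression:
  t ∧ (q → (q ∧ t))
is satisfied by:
  {t: True}


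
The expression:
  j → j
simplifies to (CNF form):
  True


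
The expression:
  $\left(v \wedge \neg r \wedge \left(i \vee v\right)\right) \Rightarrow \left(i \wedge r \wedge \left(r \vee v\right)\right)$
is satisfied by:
  {r: True, v: False}
  {v: False, r: False}
  {v: True, r: True}


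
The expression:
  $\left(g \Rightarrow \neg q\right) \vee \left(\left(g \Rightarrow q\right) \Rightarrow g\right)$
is always true.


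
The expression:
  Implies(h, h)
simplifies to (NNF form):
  True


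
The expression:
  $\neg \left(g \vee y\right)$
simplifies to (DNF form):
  $\neg g \wedge \neg y$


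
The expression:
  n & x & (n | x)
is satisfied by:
  {x: True, n: True}


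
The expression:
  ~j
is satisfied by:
  {j: False}


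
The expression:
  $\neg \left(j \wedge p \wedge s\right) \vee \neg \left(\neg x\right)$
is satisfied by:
  {x: True, s: False, p: False, j: False}
  {x: False, s: False, p: False, j: False}
  {j: True, x: True, s: False, p: False}
  {j: True, x: False, s: False, p: False}
  {x: True, p: True, j: False, s: False}
  {p: True, j: False, s: False, x: False}
  {j: True, p: True, x: True, s: False}
  {j: True, p: True, x: False, s: False}
  {x: True, s: True, j: False, p: False}
  {s: True, j: False, p: False, x: False}
  {x: True, j: True, s: True, p: False}
  {j: True, s: True, x: False, p: False}
  {x: True, p: True, s: True, j: False}
  {p: True, s: True, j: False, x: False}
  {j: True, p: True, s: True, x: True}


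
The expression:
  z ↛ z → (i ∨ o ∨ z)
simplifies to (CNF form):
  True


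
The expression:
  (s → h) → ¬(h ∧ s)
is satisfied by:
  {s: False, h: False}
  {h: True, s: False}
  {s: True, h: False}


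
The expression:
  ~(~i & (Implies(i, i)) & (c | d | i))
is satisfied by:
  {i: True, c: False, d: False}
  {i: True, d: True, c: False}
  {i: True, c: True, d: False}
  {i: True, d: True, c: True}
  {d: False, c: False, i: False}


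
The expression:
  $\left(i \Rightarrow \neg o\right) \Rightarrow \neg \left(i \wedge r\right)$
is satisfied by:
  {o: True, i: False, r: False}
  {o: False, i: False, r: False}
  {r: True, o: True, i: False}
  {r: True, o: False, i: False}
  {i: True, o: True, r: False}
  {i: True, o: False, r: False}
  {i: True, r: True, o: True}


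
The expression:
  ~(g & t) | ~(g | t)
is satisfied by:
  {g: False, t: False}
  {t: True, g: False}
  {g: True, t: False}


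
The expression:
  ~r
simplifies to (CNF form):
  ~r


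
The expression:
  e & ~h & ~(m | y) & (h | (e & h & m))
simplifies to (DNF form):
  False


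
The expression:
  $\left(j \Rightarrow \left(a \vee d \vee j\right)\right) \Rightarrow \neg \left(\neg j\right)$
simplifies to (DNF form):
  $j$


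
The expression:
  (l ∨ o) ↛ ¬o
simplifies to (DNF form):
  o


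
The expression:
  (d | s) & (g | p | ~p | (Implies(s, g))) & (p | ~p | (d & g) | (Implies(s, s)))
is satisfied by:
  {d: True, s: True}
  {d: True, s: False}
  {s: True, d: False}


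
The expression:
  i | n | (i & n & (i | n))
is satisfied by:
  {i: True, n: True}
  {i: True, n: False}
  {n: True, i: False}


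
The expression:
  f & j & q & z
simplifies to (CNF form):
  f & j & q & z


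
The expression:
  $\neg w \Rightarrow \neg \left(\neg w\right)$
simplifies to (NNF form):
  $w$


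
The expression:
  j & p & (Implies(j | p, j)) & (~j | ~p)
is never true.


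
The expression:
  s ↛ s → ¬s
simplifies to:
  True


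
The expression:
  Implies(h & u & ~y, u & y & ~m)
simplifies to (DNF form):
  y | ~h | ~u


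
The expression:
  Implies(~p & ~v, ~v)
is always true.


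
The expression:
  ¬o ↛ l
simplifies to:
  l ∨ ¬o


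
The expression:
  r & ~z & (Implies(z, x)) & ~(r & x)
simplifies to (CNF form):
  r & ~x & ~z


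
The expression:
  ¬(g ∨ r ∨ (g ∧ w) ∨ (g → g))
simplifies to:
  False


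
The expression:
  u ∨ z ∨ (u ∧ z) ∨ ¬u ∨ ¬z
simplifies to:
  True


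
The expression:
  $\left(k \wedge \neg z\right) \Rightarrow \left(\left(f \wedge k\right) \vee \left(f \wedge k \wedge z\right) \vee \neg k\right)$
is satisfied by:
  {z: True, f: True, k: False}
  {z: True, f: False, k: False}
  {f: True, z: False, k: False}
  {z: False, f: False, k: False}
  {z: True, k: True, f: True}
  {z: True, k: True, f: False}
  {k: True, f: True, z: False}


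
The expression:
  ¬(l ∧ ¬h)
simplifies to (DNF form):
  h ∨ ¬l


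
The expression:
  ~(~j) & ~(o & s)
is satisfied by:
  {j: True, s: False, o: False}
  {o: True, j: True, s: False}
  {s: True, j: True, o: False}


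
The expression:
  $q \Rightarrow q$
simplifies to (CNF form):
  $\text{True}$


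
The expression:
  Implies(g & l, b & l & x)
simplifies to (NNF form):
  ~g | ~l | (b & x)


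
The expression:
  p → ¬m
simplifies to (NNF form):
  ¬m ∨ ¬p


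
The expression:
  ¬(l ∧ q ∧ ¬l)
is always true.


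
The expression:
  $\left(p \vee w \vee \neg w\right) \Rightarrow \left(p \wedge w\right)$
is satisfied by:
  {p: True, w: True}


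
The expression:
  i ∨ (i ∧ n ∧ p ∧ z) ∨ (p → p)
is always true.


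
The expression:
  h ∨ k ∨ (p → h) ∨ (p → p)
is always true.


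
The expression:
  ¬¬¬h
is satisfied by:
  {h: False}


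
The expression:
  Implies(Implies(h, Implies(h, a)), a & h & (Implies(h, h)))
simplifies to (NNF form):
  h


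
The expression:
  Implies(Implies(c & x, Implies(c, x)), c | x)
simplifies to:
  c | x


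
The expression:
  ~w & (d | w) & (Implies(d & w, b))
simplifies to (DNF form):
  d & ~w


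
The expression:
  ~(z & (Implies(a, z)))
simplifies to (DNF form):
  ~z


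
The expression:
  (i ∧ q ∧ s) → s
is always true.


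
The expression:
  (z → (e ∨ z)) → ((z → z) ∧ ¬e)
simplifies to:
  ¬e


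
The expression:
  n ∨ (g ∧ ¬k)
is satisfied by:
  {n: True, g: True, k: False}
  {n: True, g: False, k: False}
  {n: True, k: True, g: True}
  {n: True, k: True, g: False}
  {g: True, k: False, n: False}


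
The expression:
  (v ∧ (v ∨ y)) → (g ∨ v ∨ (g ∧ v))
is always true.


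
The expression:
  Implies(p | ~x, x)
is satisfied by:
  {x: True}


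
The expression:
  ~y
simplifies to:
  ~y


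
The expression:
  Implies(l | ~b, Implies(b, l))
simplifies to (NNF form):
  True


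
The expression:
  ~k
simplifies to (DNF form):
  ~k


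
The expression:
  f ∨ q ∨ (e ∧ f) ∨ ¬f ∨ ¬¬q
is always true.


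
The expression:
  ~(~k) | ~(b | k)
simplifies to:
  k | ~b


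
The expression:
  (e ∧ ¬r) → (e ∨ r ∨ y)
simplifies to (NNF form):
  True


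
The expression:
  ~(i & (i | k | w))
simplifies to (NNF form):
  ~i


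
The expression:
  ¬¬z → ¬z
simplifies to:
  ¬z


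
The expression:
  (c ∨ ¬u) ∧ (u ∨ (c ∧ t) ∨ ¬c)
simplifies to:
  (c ∧ u) ∨ (t ∧ ¬u) ∨ (¬c ∧ ¬u)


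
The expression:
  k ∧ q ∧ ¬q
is never true.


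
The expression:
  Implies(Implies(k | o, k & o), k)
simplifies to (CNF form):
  k | o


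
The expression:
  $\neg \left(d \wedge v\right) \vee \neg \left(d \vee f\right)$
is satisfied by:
  {v: False, d: False}
  {d: True, v: False}
  {v: True, d: False}


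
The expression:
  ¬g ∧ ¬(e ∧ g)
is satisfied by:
  {g: False}


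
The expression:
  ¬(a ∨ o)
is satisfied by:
  {o: False, a: False}


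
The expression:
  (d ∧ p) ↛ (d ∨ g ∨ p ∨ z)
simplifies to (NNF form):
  False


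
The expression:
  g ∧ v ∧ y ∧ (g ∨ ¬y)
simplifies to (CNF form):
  g ∧ v ∧ y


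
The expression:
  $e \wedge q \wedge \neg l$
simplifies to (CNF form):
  $e \wedge q \wedge \neg l$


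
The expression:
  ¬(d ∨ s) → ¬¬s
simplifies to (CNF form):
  d ∨ s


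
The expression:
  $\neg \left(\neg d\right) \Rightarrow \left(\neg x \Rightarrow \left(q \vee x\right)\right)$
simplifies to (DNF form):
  $q \vee x \vee \neg d$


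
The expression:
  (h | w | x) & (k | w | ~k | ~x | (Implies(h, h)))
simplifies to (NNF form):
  h | w | x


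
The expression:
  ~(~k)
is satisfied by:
  {k: True}


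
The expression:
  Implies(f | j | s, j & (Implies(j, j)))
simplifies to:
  j | (~f & ~s)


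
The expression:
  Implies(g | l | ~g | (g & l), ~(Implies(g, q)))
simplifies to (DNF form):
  g & ~q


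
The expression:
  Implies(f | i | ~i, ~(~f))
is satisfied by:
  {f: True}


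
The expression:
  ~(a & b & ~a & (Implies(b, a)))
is always true.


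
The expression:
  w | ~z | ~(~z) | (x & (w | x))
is always true.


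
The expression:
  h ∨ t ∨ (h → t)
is always true.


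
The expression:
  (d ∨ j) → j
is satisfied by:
  {j: True, d: False}
  {d: False, j: False}
  {d: True, j: True}


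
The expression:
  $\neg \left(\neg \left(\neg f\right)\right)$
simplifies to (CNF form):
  $\neg f$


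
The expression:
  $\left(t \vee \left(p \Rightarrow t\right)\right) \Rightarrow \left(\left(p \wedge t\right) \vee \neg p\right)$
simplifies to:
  $\text{True}$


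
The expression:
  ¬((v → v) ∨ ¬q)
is never true.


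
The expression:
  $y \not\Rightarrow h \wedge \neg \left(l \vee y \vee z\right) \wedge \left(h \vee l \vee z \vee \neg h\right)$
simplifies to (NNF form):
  $\text{False}$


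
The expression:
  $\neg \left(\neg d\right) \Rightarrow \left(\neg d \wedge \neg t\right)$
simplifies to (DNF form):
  $\neg d$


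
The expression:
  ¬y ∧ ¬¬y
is never true.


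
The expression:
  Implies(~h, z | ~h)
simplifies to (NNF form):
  True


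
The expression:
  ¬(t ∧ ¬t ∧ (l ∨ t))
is always true.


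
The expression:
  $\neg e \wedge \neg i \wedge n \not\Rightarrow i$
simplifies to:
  $n \wedge \neg e \wedge \neg i$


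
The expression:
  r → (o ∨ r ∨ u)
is always true.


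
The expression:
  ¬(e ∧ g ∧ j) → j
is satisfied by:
  {j: True}


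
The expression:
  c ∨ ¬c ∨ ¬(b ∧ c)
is always true.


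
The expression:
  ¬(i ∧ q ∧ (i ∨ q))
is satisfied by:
  {q: False, i: False}
  {i: True, q: False}
  {q: True, i: False}


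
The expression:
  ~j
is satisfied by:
  {j: False}


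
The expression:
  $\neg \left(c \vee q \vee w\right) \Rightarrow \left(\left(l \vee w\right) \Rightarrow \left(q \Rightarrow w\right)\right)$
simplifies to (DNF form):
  $\text{True}$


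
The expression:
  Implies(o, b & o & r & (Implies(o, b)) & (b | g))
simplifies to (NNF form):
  ~o | (b & r)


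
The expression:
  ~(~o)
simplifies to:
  o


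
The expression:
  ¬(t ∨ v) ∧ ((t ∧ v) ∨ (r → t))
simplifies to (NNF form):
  ¬r ∧ ¬t ∧ ¬v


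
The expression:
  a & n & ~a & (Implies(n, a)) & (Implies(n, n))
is never true.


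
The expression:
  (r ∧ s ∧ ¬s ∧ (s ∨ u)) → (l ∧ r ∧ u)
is always true.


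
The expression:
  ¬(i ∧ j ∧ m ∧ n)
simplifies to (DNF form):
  ¬i ∨ ¬j ∨ ¬m ∨ ¬n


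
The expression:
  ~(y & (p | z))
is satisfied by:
  {p: False, y: False, z: False}
  {z: True, p: False, y: False}
  {p: True, z: False, y: False}
  {z: True, p: True, y: False}
  {y: True, z: False, p: False}


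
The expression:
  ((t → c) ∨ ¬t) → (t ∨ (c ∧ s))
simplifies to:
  t ∨ (c ∧ s)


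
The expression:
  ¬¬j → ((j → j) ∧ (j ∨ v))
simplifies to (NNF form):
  True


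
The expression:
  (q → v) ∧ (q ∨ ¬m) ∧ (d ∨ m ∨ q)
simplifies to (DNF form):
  (q ∧ v) ∨ (q ∧ ¬q) ∨ (d ∧ q ∧ v) ∨ (d ∧ q ∧ ¬q) ∨ (d ∧ v ∧ ¬m) ∨ (d ∧ ¬m ∧ ¬q) ∨ (q ∧ v ∧ ¬m) ∨ (q ∧ ¬m ∧ ¬q)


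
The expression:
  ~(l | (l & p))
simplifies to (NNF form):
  ~l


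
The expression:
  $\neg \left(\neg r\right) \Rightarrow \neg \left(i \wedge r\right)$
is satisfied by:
  {i: False, r: False}
  {r: True, i: False}
  {i: True, r: False}


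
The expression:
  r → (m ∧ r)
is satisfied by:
  {m: True, r: False}
  {r: False, m: False}
  {r: True, m: True}


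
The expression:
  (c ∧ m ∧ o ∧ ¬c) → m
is always true.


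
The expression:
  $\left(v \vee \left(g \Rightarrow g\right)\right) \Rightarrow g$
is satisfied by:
  {g: True}


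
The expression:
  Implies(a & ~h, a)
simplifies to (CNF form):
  True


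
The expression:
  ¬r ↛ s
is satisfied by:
  {s: True, r: False}
  {r: False, s: False}
  {r: True, s: True}


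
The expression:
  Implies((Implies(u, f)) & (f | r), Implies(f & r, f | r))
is always true.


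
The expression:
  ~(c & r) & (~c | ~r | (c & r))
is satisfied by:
  {c: False, r: False}
  {r: True, c: False}
  {c: True, r: False}


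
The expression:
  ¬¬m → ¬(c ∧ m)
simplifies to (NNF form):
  ¬c ∨ ¬m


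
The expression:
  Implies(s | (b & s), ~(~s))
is always true.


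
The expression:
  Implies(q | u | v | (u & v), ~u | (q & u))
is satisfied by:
  {q: True, u: False}
  {u: False, q: False}
  {u: True, q: True}


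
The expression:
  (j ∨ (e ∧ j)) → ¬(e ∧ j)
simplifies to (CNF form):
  ¬e ∨ ¬j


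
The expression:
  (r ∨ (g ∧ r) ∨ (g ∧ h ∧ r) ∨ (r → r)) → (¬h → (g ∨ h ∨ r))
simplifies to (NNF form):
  g ∨ h ∨ r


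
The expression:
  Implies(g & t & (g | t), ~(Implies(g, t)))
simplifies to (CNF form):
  ~g | ~t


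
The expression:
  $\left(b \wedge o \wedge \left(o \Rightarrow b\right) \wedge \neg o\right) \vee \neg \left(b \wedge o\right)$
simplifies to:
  $\neg b \vee \neg o$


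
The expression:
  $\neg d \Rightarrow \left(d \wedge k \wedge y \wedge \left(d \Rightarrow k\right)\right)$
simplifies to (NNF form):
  $d$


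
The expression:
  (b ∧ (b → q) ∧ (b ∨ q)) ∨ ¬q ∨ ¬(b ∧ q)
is always true.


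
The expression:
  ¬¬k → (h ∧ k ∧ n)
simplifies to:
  (h ∧ n) ∨ ¬k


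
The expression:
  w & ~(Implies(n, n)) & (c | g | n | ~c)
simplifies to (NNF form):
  False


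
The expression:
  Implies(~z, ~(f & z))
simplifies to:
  True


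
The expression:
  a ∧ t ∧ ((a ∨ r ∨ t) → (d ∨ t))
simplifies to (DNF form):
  a ∧ t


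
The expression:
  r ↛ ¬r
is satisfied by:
  {r: True}


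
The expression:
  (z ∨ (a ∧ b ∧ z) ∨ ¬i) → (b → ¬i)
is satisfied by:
  {z: False, b: False, i: False}
  {i: True, z: False, b: False}
  {b: True, z: False, i: False}
  {i: True, b: True, z: False}
  {z: True, i: False, b: False}
  {i: True, z: True, b: False}
  {b: True, z: True, i: False}


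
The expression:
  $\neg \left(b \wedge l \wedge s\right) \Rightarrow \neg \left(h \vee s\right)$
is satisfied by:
  {b: True, l: True, h: False, s: False}
  {b: True, h: False, l: False, s: False}
  {l: True, b: False, h: False, s: False}
  {b: False, h: False, l: False, s: False}
  {b: True, s: True, l: True, h: False}
  {b: True, s: True, l: True, h: True}


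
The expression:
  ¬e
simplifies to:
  ¬e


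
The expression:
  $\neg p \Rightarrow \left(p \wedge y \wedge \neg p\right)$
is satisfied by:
  {p: True}


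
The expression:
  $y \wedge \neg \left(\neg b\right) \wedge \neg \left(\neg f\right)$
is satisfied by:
  {y: True, b: True, f: True}


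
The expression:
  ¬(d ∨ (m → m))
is never true.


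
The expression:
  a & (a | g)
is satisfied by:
  {a: True}


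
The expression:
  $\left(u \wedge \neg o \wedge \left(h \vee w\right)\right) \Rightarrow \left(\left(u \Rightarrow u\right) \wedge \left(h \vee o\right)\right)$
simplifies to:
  $h \vee o \vee \neg u \vee \neg w$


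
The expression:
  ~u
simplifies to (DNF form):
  ~u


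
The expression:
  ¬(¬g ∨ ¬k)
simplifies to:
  g ∧ k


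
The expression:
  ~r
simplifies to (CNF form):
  ~r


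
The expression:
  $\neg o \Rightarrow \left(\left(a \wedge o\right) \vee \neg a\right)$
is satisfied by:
  {o: True, a: False}
  {a: False, o: False}
  {a: True, o: True}


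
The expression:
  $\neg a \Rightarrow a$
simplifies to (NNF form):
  $a$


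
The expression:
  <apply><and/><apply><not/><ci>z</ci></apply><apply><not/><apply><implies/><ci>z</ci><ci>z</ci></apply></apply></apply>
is never true.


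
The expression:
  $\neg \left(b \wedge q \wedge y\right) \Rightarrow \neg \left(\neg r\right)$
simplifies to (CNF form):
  $\left(b \vee r\right) \wedge \left(q \vee r\right) \wedge \left(r \vee y\right)$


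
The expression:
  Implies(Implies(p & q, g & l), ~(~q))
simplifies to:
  q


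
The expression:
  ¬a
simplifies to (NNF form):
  ¬a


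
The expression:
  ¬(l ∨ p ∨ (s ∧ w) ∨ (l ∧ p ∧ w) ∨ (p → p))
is never true.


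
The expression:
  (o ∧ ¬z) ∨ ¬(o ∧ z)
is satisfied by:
  {o: False, z: False}
  {z: True, o: False}
  {o: True, z: False}


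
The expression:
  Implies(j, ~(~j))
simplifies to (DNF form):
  True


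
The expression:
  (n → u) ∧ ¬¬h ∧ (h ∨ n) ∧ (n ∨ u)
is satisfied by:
  {h: True, u: True}


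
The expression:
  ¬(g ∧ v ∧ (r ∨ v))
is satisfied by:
  {g: False, v: False}
  {v: True, g: False}
  {g: True, v: False}


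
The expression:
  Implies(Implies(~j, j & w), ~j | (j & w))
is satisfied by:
  {w: True, j: False}
  {j: False, w: False}
  {j: True, w: True}


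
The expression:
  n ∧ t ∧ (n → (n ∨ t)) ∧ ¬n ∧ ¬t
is never true.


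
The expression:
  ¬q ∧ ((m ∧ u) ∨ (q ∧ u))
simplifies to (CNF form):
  m ∧ u ∧ ¬q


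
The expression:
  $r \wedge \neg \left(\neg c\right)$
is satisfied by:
  {r: True, c: True}


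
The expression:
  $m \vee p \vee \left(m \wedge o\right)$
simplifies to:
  $m \vee p$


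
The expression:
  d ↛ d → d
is always true.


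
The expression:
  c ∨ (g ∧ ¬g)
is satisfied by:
  {c: True}


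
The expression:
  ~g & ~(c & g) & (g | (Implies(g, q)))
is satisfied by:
  {g: False}


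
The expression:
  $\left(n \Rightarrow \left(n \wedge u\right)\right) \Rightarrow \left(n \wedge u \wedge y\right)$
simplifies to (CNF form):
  $n \wedge \left(y \vee \neg u\right)$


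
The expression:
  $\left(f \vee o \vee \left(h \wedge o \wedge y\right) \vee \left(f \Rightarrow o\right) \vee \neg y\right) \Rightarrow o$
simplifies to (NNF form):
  $o$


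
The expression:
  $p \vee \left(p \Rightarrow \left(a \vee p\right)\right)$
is always true.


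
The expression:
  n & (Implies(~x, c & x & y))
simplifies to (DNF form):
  n & x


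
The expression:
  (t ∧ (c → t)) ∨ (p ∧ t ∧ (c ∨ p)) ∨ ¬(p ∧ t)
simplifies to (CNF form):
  True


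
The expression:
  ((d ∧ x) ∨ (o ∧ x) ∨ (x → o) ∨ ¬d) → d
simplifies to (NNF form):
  d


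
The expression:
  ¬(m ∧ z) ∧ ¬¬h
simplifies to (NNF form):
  h ∧ (¬m ∨ ¬z)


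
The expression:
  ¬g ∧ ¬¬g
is never true.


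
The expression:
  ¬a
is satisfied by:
  {a: False}


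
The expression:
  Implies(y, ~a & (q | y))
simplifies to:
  ~a | ~y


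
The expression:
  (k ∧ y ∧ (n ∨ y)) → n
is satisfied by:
  {n: True, k: False, y: False}
  {k: False, y: False, n: False}
  {n: True, y: True, k: False}
  {y: True, k: False, n: False}
  {n: True, k: True, y: False}
  {k: True, n: False, y: False}
  {n: True, y: True, k: True}


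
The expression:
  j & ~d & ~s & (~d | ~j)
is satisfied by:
  {j: True, d: False, s: False}


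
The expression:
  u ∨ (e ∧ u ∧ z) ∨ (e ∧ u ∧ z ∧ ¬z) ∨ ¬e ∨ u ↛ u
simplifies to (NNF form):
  u ∨ ¬e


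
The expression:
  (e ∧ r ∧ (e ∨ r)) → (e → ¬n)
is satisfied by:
  {e: False, n: False, r: False}
  {r: True, e: False, n: False}
  {n: True, e: False, r: False}
  {r: True, n: True, e: False}
  {e: True, r: False, n: False}
  {r: True, e: True, n: False}
  {n: True, e: True, r: False}


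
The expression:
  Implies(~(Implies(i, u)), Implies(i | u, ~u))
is always true.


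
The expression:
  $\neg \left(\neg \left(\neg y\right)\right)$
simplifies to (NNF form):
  $\neg y$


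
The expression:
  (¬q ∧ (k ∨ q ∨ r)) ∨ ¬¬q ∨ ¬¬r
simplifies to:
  k ∨ q ∨ r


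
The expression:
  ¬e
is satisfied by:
  {e: False}


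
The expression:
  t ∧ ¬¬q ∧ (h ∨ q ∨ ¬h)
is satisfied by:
  {t: True, q: True}


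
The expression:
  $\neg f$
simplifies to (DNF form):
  $\neg f$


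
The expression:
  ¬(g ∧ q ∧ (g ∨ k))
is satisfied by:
  {g: False, q: False}
  {q: True, g: False}
  {g: True, q: False}


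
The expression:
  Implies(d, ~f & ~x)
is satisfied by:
  {x: False, d: False, f: False}
  {f: True, x: False, d: False}
  {x: True, f: False, d: False}
  {f: True, x: True, d: False}
  {d: True, f: False, x: False}


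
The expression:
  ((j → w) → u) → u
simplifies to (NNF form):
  u ∨ w ∨ ¬j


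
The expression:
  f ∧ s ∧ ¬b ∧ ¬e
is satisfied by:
  {s: True, f: True, e: False, b: False}


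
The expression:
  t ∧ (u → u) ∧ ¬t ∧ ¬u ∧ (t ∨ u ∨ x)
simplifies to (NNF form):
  False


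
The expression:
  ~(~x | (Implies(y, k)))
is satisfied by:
  {x: True, y: True, k: False}


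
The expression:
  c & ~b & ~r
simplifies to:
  c & ~b & ~r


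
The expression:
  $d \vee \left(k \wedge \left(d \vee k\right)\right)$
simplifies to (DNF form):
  $d \vee k$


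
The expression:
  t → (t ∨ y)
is always true.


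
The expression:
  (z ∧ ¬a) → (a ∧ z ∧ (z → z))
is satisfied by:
  {a: True, z: False}
  {z: False, a: False}
  {z: True, a: True}


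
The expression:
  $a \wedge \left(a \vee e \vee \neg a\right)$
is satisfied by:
  {a: True}


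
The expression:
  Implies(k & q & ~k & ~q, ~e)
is always true.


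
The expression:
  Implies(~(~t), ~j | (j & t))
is always true.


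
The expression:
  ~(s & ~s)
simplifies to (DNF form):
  True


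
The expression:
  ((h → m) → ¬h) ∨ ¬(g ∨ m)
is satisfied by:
  {h: False, m: False}
  {m: True, h: False}
  {h: True, m: False}


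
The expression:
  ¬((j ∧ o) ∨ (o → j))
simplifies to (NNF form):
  o ∧ ¬j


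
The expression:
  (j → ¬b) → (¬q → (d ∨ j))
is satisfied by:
  {d: True, q: True, j: True}
  {d: True, q: True, j: False}
  {d: True, j: True, q: False}
  {d: True, j: False, q: False}
  {q: True, j: True, d: False}
  {q: True, j: False, d: False}
  {j: True, q: False, d: False}


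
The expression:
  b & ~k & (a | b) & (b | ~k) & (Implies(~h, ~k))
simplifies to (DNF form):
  b & ~k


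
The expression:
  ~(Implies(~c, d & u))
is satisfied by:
  {u: False, c: False, d: False}
  {d: True, u: False, c: False}
  {u: True, d: False, c: False}


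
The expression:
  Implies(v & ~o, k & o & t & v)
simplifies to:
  o | ~v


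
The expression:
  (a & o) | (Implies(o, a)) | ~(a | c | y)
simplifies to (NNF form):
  a | ~o | (~c & ~y)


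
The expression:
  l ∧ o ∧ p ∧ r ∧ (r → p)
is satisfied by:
  {r: True, p: True, o: True, l: True}


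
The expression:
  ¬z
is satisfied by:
  {z: False}


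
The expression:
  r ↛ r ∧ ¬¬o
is never true.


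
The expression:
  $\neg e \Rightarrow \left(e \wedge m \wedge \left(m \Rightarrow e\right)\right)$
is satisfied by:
  {e: True}


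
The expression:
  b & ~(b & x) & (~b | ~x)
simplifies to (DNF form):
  b & ~x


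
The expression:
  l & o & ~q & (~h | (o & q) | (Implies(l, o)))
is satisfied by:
  {o: True, l: True, q: False}


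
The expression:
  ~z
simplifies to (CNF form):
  ~z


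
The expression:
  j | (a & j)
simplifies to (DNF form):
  j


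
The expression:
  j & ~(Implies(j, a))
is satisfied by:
  {j: True, a: False}


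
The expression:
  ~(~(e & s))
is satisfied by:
  {e: True, s: True}


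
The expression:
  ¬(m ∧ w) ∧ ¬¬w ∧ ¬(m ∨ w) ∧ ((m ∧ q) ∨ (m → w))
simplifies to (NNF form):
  False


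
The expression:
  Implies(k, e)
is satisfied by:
  {e: True, k: False}
  {k: False, e: False}
  {k: True, e: True}


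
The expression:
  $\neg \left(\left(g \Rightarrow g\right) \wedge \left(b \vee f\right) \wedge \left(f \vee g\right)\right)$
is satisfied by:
  {g: False, f: False, b: False}
  {b: True, g: False, f: False}
  {g: True, b: False, f: False}


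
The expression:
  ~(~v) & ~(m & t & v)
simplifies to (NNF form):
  v & (~m | ~t)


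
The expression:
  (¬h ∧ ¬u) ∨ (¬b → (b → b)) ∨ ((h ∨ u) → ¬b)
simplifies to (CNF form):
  True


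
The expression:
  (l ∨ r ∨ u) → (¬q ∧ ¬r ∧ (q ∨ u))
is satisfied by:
  {l: False, u: False, r: False, q: False}
  {q: True, l: False, u: False, r: False}
  {u: True, q: False, l: False, r: False}
  {u: True, l: True, q: False, r: False}


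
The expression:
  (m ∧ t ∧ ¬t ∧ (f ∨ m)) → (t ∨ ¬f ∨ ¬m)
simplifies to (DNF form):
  True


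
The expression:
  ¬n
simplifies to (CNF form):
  ¬n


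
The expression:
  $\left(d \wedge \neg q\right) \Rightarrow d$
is always true.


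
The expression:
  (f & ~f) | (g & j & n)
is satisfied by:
  {j: True, n: True, g: True}


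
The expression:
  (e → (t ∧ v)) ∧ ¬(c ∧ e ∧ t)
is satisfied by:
  {t: True, v: True, c: False, e: False}
  {t: True, v: False, c: False, e: False}
  {v: True, t: False, c: False, e: False}
  {t: False, v: False, c: False, e: False}
  {t: True, c: True, v: True, e: False}
  {t: True, c: True, v: False, e: False}
  {c: True, v: True, t: False, e: False}
  {c: True, t: False, v: False, e: False}
  {t: True, e: True, c: False, v: True}


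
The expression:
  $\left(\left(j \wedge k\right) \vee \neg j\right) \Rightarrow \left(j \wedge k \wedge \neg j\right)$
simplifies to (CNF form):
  $j \wedge \neg k$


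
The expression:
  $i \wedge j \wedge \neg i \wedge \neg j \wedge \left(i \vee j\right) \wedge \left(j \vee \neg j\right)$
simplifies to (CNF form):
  $\text{False}$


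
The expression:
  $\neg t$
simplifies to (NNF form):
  $\neg t$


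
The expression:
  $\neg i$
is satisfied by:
  {i: False}


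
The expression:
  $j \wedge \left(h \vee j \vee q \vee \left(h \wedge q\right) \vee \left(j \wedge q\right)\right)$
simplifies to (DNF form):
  $j$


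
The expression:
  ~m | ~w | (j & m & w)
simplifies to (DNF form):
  j | ~m | ~w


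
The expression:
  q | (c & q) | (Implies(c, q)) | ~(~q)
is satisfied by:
  {q: True, c: False}
  {c: False, q: False}
  {c: True, q: True}


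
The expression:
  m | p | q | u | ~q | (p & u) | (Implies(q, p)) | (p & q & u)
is always true.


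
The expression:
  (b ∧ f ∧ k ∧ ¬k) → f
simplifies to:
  True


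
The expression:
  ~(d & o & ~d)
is always true.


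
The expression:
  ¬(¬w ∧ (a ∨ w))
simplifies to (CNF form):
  w ∨ ¬a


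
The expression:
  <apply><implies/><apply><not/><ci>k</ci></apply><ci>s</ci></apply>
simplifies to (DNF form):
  <apply><or/><ci>k</ci><ci>s</ci></apply>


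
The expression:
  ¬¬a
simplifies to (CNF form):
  a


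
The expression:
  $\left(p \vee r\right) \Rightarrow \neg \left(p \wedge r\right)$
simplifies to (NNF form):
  $\neg p \vee \neg r$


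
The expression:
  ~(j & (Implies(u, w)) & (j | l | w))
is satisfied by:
  {u: True, j: False, w: False}
  {u: False, j: False, w: False}
  {w: True, u: True, j: False}
  {w: True, u: False, j: False}
  {j: True, u: True, w: False}


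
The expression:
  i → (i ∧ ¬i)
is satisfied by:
  {i: False}


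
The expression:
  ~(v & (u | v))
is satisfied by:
  {v: False}


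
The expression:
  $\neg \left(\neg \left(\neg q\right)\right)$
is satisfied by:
  {q: False}


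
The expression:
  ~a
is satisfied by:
  {a: False}


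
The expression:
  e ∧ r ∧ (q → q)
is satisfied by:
  {r: True, e: True}


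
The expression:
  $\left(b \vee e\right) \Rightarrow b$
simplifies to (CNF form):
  $b \vee \neg e$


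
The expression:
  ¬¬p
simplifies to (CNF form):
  p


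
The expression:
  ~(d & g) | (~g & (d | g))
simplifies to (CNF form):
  ~d | ~g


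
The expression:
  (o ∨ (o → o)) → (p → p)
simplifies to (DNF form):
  True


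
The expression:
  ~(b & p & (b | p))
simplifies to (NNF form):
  ~b | ~p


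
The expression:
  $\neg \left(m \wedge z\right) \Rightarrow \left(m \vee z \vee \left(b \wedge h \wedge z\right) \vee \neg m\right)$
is always true.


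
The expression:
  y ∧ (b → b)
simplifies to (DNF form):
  y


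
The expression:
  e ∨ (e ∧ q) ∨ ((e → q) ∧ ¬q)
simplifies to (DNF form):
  e ∨ ¬q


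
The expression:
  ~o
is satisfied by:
  {o: False}


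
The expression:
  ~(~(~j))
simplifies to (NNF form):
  ~j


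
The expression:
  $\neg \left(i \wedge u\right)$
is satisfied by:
  {u: False, i: False}
  {i: True, u: False}
  {u: True, i: False}


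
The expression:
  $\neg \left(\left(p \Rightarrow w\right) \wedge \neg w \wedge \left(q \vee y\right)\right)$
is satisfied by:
  {p: True, w: True, q: False, y: False}
  {y: True, p: True, w: True, q: False}
  {p: True, w: True, q: True, y: False}
  {y: True, p: True, w: True, q: True}
  {p: True, q: False, w: False, y: False}
  {p: True, y: True, q: False, w: False}
  {p: True, q: True, w: False, y: False}
  {p: True, y: True, q: True, w: False}
  {w: True, y: False, q: False, p: False}
  {y: True, w: True, q: False, p: False}
  {w: True, q: True, y: False, p: False}
  {y: True, w: True, q: True, p: False}
  {y: False, q: False, w: False, p: False}


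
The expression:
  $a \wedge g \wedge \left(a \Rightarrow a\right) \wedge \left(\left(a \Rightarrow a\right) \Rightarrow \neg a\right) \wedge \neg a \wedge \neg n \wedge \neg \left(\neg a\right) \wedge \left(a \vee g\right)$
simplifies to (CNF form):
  $\text{False}$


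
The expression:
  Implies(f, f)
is always true.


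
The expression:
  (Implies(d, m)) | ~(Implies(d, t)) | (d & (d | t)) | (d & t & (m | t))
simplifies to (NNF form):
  True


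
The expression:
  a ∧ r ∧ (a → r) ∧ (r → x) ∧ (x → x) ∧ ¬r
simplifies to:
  False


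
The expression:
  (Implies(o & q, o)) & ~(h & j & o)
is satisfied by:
  {h: False, o: False, j: False}
  {j: True, h: False, o: False}
  {o: True, h: False, j: False}
  {j: True, o: True, h: False}
  {h: True, j: False, o: False}
  {j: True, h: True, o: False}
  {o: True, h: True, j: False}


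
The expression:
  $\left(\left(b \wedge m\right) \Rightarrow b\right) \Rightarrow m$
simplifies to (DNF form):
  $m$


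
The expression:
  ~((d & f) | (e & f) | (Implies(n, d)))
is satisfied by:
  {n: True, d: False, e: False, f: False}
  {f: True, n: True, d: False, e: False}
  {e: True, n: True, d: False, f: False}


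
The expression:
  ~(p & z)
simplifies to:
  ~p | ~z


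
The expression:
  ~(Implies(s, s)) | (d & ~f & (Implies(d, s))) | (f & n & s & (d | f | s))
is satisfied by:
  {n: True, s: True, d: True, f: False}
  {s: True, d: True, n: False, f: False}
  {f: True, n: True, s: True, d: True}
  {f: True, n: True, s: True, d: False}


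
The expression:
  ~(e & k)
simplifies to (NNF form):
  ~e | ~k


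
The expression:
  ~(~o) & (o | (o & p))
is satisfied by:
  {o: True}


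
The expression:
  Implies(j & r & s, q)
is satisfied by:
  {q: True, s: False, r: False, j: False}
  {j: False, s: False, q: False, r: False}
  {j: True, q: True, s: False, r: False}
  {j: True, s: False, q: False, r: False}
  {r: True, q: True, j: False, s: False}
  {r: True, j: False, s: False, q: False}
  {r: True, j: True, q: True, s: False}
  {r: True, j: True, s: False, q: False}
  {q: True, s: True, r: False, j: False}
  {s: True, r: False, q: False, j: False}
  {j: True, s: True, q: True, r: False}
  {j: True, s: True, r: False, q: False}
  {q: True, s: True, r: True, j: False}
  {s: True, r: True, j: False, q: False}
  {j: True, s: True, r: True, q: True}


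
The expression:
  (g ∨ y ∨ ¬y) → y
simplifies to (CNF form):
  y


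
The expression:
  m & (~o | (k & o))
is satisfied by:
  {m: True, k: True, o: False}
  {m: True, o: False, k: False}
  {m: True, k: True, o: True}


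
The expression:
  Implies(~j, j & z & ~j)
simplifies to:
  j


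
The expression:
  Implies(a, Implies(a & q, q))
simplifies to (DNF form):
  True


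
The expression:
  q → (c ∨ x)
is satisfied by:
  {x: True, c: True, q: False}
  {x: True, c: False, q: False}
  {c: True, x: False, q: False}
  {x: False, c: False, q: False}
  {x: True, q: True, c: True}
  {x: True, q: True, c: False}
  {q: True, c: True, x: False}


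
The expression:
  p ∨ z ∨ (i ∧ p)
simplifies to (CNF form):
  p ∨ z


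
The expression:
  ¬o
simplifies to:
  ¬o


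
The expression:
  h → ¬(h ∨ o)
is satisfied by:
  {h: False}


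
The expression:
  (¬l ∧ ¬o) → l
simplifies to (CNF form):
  l ∨ o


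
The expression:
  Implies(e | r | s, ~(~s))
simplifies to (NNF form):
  s | (~e & ~r)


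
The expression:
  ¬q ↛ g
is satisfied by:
  {g: True, q: False}
  {q: False, g: False}
  {q: True, g: True}


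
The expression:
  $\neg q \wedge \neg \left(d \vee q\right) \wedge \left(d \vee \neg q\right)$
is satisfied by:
  {q: False, d: False}


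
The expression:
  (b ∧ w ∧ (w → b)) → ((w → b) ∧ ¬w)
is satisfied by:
  {w: False, b: False}
  {b: True, w: False}
  {w: True, b: False}
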